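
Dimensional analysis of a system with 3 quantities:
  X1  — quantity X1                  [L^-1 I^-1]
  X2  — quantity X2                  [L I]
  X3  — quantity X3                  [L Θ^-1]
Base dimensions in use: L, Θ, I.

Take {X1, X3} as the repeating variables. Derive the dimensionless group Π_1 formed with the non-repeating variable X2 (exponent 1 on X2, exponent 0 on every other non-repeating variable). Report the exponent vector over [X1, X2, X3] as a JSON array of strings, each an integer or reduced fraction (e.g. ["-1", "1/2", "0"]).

["1", "1", "0"]

Exponent matrix [L,Θ,I] × [X1,X2,X3]:
  L: [-1  1  1]
  Θ: [ 0  0 -1]
  I: [-1  1  0]
RREF → pivots at {X1,X3} ⇒ r = 2
Pivot set = {X1,X3}, free = {X2}
RREF:
  r0: [   1   -1    0]
  r1: [   0    0    1]
  r2: [   0    0    0]
Fix exponent of X2 at 1; solve each RREF row for its pivot's exponent:
  r0: exp(X1) + (-1)·1 = 0 ⇒ exp(X1) = 1
  r1: exp(X3) + (0)·1 = 0 ⇒ exp(X3) = 0
Π_1 = X1 · X2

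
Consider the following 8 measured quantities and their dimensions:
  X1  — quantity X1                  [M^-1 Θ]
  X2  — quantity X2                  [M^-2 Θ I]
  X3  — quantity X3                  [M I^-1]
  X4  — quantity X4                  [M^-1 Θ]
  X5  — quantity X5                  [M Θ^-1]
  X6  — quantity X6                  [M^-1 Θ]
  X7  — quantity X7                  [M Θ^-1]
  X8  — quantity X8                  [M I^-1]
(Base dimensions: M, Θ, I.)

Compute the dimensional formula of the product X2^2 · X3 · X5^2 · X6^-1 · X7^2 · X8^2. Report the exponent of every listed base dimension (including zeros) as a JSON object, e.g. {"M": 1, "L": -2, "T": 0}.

Write exponents as rows M,Θ,I / cols X1,X2,X3,X4,X5,X6,X7,X8:
  M: [-1 -2  1 -1  1 -1  1  1]
  Θ: [ 1  1  0  1 -1  1 -1  0]
  I: [ 0  1 -1  0  0  0  0 -1]
  [M]: (2)·-2+(1)·1+(2)·1+(-1)·-1+(2)·1+(2)·1 = 4
  [Θ]: (2)·1+(1)·0+(2)·-1+(-1)·1+(2)·-1+(2)·0 = -3
  [I]: (2)·1+(1)·-1+(2)·0+(-1)·0+(2)·0+(2)·-1 = -1
⇒ M^4 Θ^-3 I^-1

{"M": 4, "Θ": -3, "I": -1}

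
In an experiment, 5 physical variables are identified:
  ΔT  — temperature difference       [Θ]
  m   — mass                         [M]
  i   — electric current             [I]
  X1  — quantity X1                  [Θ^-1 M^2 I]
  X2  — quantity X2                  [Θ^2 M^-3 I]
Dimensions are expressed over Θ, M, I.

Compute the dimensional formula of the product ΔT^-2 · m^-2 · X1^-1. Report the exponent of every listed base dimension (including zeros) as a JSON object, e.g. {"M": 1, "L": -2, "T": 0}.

Write exponents as rows Θ,M,I / cols ΔT,m,i,X1,X2:
  Θ: [ 1  0  0 -1  2]
  M: [ 0  1  0  2 -3]
  I: [ 0  0  1  1  1]
  [Θ]: (-2)·1+(-2)·0+(-1)·-1 = -1
  [M]: (-2)·0+(-2)·1+(-1)·2 = -4
  [I]: (-2)·0+(-2)·0+(-1)·1 = -1
⇒ Θ^-1 M^-4 I^-1

{"Θ": -1, "M": -4, "I": -1}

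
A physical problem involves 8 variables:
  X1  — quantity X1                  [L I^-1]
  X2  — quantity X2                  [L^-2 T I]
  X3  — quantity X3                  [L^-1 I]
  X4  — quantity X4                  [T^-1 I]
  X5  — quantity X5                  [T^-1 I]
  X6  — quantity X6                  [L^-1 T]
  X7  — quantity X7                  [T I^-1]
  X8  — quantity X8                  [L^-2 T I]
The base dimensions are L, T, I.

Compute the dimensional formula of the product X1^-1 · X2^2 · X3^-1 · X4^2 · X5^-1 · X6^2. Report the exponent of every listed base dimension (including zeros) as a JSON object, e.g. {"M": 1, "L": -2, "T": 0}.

Dimensional matrix (L×T×I by X1×X2×X3×X4×X5×X6×X7×X8):
  L: [ 1 -2 -1  0  0 -1  0 -2]
  T: [ 0  1  0 -1 -1  1  1  1]
  I: [-1  1  1  1  1  0 -1  1]
  [L]: (-1)·1+(2)·-2+(-1)·-1+(2)·0+(-1)·0+(2)·-1 = -6
  [T]: (-1)·0+(2)·1+(-1)·0+(2)·-1+(-1)·-1+(2)·1 = 3
  [I]: (-1)·-1+(2)·1+(-1)·1+(2)·1+(-1)·1+(2)·0 = 3
⇒ L^-6 T^3 I^3

{"L": -6, "T": 3, "I": 3}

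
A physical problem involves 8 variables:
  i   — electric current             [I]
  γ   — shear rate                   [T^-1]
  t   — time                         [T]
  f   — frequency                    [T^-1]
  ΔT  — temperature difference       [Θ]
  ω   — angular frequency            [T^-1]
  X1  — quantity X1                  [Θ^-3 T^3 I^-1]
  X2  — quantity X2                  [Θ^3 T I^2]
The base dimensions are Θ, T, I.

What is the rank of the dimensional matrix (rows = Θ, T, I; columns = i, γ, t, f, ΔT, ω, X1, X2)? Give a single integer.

Dimensional matrix (Θ×T×I by i×γ×t×f×ΔT×ω×X1×X2):
  Θ: [ 0  0  0  0  1  0 -3  3]
  T: [ 0 -1  1 -1  0 -1  3  1]
  I: [ 1  0  0  0  0  0 -1  2]
Row reduction gives pivot columns i,γ,ΔT; rank = 3

3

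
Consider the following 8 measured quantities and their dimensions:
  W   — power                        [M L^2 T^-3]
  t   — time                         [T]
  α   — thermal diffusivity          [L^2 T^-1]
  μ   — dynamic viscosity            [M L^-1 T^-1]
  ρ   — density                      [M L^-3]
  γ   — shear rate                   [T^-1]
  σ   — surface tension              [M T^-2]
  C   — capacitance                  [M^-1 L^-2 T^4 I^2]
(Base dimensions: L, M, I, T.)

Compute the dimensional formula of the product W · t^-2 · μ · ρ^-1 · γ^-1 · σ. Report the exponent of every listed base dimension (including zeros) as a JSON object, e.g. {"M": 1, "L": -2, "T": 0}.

Dimensional matrix (L×M×I×T by W×t×α×μ×ρ×γ×σ×C):
  L: [ 2  0  2 -1 -3  0  0 -2]
  M: [ 1  0  0  1  1  0  1 -1]
  I: [ 0  0  0  0  0  0  0  2]
  T: [-3  1 -1 -1  0 -1 -2  4]
  [L]: (1)·2+(-2)·0+(1)·-1+(-1)·-3+(-1)·0+(1)·0 = 4
  [M]: (1)·1+(-2)·0+(1)·1+(-1)·1+(-1)·0+(1)·1 = 2
  [I]: (1)·0+(-2)·0+(1)·0+(-1)·0+(-1)·0+(1)·0 = 0
  [T]: (1)·-3+(-2)·1+(1)·-1+(-1)·0+(-1)·-1+(1)·-2 = -7
⇒ L^4 M^2 T^-7

{"L": 4, "M": 2, "I": 0, "T": -7}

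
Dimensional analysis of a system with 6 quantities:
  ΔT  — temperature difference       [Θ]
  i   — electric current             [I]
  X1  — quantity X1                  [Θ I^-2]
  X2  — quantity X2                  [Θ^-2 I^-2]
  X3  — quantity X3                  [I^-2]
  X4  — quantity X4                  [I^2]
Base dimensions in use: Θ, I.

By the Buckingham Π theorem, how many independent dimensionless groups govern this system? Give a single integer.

Write exponents as rows Θ,I / cols ΔT,i,X1,X2,X3,X4:
  Θ: [ 1  0  1 -2  0  0]
  I: [ 0  1 -2 -2 -2  2]
RREF → pivots at {ΔT,i} ⇒ r = 2
6 vars − rank 2 = 4 Π groups

4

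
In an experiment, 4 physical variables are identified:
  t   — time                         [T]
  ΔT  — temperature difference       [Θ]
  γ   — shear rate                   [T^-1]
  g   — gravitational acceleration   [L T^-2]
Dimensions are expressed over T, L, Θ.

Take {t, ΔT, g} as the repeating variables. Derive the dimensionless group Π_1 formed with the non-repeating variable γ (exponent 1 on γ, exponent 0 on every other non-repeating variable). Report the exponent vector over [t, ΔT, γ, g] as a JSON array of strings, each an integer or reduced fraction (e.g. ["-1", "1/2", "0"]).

Write exponents as rows T,L,Θ / cols t,ΔT,γ,g:
  T: [ 1  0 -1 -2]
  L: [ 0  0  0  1]
  Θ: [ 0  1  0  0]
RREF → pivots at {t,ΔT,g} ⇒ r = 3
Repeat: t,ΔT,g; free: γ
RREF:
  r0: [   1    0   -1    0]
  r1: [   0    1    0    0]
  r2: [   0    0    0    1]
Fix exponent of γ at 1; solve each RREF row for its pivot's exponent:
  r0: exp(t) + (-1)·1 = 0 ⇒ exp(t) = 1
  r1: exp(ΔT) + (0)·1 = 0 ⇒ exp(ΔT) = 0
  r2: exp(g) + (0)·1 = 0 ⇒ exp(g) = 0
Π_1 = t · γ

["1", "0", "1", "0"]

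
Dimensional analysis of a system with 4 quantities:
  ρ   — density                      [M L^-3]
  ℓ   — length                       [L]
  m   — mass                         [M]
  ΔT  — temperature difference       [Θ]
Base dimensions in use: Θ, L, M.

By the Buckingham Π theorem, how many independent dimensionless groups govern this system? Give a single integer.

1

Write exponents as rows Θ,L,M / cols ρ,ℓ,m,ΔT:
  Θ: [ 0  0  0  1]
  L: [-3  1  0  0]
  M: [ 1  0  1  0]
Echelon form has 3 nonzero rows (pivots: ρ,ℓ,ΔT)
4 vars − rank 3 = 1 Π group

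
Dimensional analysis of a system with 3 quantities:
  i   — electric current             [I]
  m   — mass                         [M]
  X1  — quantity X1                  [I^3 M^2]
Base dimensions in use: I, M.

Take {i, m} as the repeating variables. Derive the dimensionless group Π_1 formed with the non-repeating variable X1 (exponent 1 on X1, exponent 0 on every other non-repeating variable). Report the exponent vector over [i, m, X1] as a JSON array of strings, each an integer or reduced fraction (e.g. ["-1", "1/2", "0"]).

["-3", "-2", "1"]

Dimensional matrix (I×M by i×m×X1):
  I: [ 1  0  3]
  M: [ 0  1  2]
RREF → pivots at {i,m} ⇒ r = 2
Repeat: i,m; free: X1
RREF:
  r0: [   1    0    3]
  r1: [   0    1    2]
Fix exponent of X1 at 1; solve each RREF row for its pivot's exponent:
  r0: exp(i) + (3)·1 = 0 ⇒ exp(i) = -3
  r1: exp(m) + (2)·1 = 0 ⇒ exp(m) = -2
Π_1 = i^-3 · m^-2 · X1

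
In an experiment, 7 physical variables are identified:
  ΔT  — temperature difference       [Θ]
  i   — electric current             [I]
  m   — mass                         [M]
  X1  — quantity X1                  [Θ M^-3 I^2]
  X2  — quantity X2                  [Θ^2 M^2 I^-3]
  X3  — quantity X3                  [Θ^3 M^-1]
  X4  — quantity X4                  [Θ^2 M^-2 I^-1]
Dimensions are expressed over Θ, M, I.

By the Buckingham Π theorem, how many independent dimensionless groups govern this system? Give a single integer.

Exponent matrix [Θ,M,I] × [ΔT,i,m,X1,X2,X3,X4]:
  Θ: [ 1  0  0  1  2  3  2]
  M: [ 0  0  1 -3  2 -1 -2]
  I: [ 0  1  0  2 -3  0 -1]
Row reduction gives pivot columns ΔT,i,m; rank = 3
n=7, r=3 ⇒ 4 dimensionless groups

4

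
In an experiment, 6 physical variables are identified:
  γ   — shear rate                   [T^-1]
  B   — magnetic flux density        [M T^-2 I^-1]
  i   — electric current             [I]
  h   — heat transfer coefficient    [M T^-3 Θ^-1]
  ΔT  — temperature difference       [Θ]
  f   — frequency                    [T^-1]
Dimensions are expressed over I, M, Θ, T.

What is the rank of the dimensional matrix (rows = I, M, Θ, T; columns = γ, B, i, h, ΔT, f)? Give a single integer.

Exponent matrix [I,M,Θ,T] × [γ,B,i,h,ΔT,f]:
  I: [ 0 -1  1  0  0  0]
  M: [ 0  1  0  1  0  0]
  Θ: [ 0  0  0 -1  1  0]
  T: [-1 -2  0 -3  0 -1]
Row reduction gives pivot columns γ,B,i,h; rank = 4

4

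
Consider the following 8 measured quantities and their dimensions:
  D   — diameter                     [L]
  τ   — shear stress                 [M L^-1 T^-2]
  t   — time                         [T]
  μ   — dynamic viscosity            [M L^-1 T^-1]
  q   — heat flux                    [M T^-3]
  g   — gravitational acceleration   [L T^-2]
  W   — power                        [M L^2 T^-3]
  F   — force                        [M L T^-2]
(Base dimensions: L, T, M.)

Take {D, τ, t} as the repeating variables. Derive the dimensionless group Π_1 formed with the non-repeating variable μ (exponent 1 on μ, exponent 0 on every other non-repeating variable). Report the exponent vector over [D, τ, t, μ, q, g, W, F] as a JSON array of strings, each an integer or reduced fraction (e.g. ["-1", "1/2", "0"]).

["0", "-1", "-1", "1", "0", "0", "0", "0"]

Write exponents as rows L,T,M / cols D,τ,t,μ,q,g,W,F:
  L: [ 1 -1  0 -1  0  1  2  1]
  T: [ 0 -2  1 -1 -3 -2 -3 -2]
  M: [ 0  1  0  1  1  0  1  1]
Echelon form has 3 nonzero rows (pivots: D,τ,t)
Repeat: D,τ,t; free: μ,q,g,W,F
RREF:
  r0: [   1    0    0    0    1    1    3    2]
  r1: [   0    1    0    1    1    0    1    1]
  r2: [   0    0    1    1   -1   -2   -1    0]
Fix exponent of μ at 1, q at 0, g at 0, W at 0, F at 0; solve each RREF row for its pivot's exponent:
  r0: exp(D) + (0)·1 = 0 ⇒ exp(D) = 0
  r1: exp(τ) + (1)·1 = 0 ⇒ exp(τ) = -1
  r2: exp(t) + (1)·1 = 0 ⇒ exp(t) = -1
Π_1 = τ^-1 · t^-1 · μ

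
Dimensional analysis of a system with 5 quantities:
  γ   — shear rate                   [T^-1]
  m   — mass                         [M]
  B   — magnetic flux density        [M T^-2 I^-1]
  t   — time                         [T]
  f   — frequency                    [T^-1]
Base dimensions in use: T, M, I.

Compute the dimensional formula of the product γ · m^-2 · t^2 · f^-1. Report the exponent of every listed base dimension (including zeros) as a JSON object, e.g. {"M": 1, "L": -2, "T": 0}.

{"T": 2, "M": -2, "I": 0}

Write exponents as rows T,M,I / cols γ,m,B,t,f:
  T: [-1  0 -2  1 -1]
  M: [ 0  1  1  0  0]
  I: [ 0  0 -1  0  0]
  [T]: (1)·-1+(-2)·0+(2)·1+(-1)·-1 = 2
  [M]: (1)·0+(-2)·1+(2)·0+(-1)·0 = -2
  [I]: (1)·0+(-2)·0+(2)·0+(-1)·0 = 0
⇒ T^2 M^-2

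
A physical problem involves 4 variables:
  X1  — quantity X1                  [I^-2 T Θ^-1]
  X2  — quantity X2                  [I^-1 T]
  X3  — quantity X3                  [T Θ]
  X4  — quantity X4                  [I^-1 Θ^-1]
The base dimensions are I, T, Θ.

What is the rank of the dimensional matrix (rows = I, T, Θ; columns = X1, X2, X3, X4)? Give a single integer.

Exponent matrix [I,T,Θ] × [X1,X2,X3,X4]:
  I: [-2 -1  0 -1]
  T: [ 1  1  1  0]
  Θ: [-1  0  1 -1]
Echelon form has 2 nonzero rows (pivots: X1,X2)

2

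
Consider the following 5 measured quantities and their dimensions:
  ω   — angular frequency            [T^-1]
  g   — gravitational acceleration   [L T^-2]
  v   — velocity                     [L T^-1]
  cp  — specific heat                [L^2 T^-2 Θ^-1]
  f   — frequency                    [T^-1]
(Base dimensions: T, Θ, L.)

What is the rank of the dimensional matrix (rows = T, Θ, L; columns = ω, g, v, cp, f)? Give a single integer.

3

Write exponents as rows T,Θ,L / cols ω,g,v,cp,f:
  T: [-1 -2 -1 -2 -1]
  Θ: [ 0  0  0 -1  0]
  L: [ 0  1  1  2  0]
Row reduction gives pivot columns ω,g,cp; rank = 3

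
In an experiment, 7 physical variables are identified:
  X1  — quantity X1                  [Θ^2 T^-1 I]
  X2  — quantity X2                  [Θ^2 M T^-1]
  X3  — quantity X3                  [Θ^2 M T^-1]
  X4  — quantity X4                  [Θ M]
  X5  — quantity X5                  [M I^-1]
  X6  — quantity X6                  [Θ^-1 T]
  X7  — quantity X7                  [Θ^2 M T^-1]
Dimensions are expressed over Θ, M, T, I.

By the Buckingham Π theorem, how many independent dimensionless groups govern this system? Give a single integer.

Exponent matrix [Θ,M,T,I] × [X1,X2,X3,X4,X5,X6,X7]:
  Θ: [ 2  2  2  1  0 -1  2]
  M: [ 0  1  1  1  1  0  1]
  T: [-1 -1 -1  0  0  1 -1]
  I: [ 1  0  0  0 -1  0  0]
RREF → pivots at {X1,X2,X4} ⇒ r = 3
n=7, r=3 ⇒ 4 dimensionless groups

4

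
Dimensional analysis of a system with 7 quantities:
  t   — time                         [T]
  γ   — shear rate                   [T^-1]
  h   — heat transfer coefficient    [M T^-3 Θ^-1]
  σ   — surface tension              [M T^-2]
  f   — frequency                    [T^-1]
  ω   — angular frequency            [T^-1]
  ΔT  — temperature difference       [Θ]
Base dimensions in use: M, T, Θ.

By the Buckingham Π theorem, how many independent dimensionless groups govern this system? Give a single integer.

Exponent matrix [M,T,Θ] × [t,γ,h,σ,f,ω,ΔT]:
  M: [ 0  0  1  1  0  0  0]
  T: [ 1 -1 -3 -2 -1 -1  0]
  Θ: [ 0  0 -1  0  0  0  1]
RREF → pivots at {t,h,σ} ⇒ r = 3
7 vars − rank 3 = 4 Π groups

4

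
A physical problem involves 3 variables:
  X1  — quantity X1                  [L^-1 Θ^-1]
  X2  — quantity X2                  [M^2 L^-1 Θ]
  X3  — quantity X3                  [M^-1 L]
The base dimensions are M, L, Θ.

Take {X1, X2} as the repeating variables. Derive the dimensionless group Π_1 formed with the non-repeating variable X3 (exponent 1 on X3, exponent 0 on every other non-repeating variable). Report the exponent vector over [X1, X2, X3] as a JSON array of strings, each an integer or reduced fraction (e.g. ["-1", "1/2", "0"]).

Exponent matrix [M,L,Θ] × [X1,X2,X3]:
  M: [ 0  2 -1]
  L: [-1 -1  1]
  Θ: [-1  1  0]
RREF → pivots at {X1,X2} ⇒ r = 2
Pivot set = {X1,X2}, free = {X3}
RREF:
  r0: [   1    0 -1/2]
  r1: [   0    1 -1/2]
  r2: [   0    0    0]
Fix exponent of X3 at 1; solve each RREF row for its pivot's exponent:
  r0: exp(X1) + (-1/2)·1 = 0 ⇒ exp(X1) = 1/2
  r1: exp(X2) + (-1/2)·1 = 0 ⇒ exp(X2) = 1/2
Π_1 = X1^(1/2) · X2^(1/2) · X3

["1/2", "1/2", "1"]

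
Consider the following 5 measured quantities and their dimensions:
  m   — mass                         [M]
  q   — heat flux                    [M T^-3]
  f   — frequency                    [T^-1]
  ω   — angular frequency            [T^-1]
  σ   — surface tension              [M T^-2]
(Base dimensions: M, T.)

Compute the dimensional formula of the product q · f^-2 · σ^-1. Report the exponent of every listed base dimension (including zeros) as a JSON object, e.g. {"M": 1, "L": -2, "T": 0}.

Dimensional matrix (M×T by m×q×f×ω×σ):
  M: [ 1  1  0  0  1]
  T: [ 0 -3 -1 -1 -2]
  [M]: (1)·1+(-2)·0+(-1)·1 = 0
  [T]: (1)·-3+(-2)·-1+(-1)·-2 = 1
⇒ T

{"M": 0, "T": 1}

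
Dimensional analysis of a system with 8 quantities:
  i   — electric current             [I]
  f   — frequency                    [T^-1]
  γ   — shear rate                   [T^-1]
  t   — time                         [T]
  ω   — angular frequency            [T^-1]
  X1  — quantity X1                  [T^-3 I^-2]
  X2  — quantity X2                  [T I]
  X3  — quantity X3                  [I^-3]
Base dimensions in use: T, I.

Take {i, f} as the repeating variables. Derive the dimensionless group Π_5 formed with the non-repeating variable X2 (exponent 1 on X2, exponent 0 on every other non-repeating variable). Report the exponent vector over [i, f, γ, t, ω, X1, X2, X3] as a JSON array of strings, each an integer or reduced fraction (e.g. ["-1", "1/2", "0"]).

["-1", "1", "0", "0", "0", "0", "1", "0"]

Dimensional matrix (T×I by i×f×γ×t×ω×X1×X2×X3):
  T: [ 0 -1 -1  1 -1 -3  1  0]
  I: [ 1  0  0  0  0 -2  1 -3]
RREF → pivots at {i,f} ⇒ r = 2
Repeat: i,f; free: γ,t,ω,X1,X2,X3
RREF:
  r0: [   1    0    0    0    0   -2    1   -3]
  r1: [   0    1    1   -1    1    3   -1    0]
Fix exponent of X2 at 1, γ at 0, t at 0, ω at 0, X1 at 0, X3 at 0; solve each RREF row for its pivot's exponent:
  r0: exp(i) + (1)·1 = 0 ⇒ exp(i) = -1
  r1: exp(f) + (-1)·1 = 0 ⇒ exp(f) = 1
Π_5 = i^-1 · f · X2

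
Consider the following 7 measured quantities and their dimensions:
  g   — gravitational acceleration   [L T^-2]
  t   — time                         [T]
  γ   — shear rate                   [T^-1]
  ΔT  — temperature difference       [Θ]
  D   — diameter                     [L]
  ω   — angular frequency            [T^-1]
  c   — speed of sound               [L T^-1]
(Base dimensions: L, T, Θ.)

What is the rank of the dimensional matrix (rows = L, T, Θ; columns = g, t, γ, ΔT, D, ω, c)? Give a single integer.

Write exponents as rows L,T,Θ / cols g,t,γ,ΔT,D,ω,c:
  L: [ 1  0  0  0  1  0  1]
  T: [-2  1 -1  0  0 -1 -1]
  Θ: [ 0  0  0  1  0  0  0]
RREF → pivots at {g,t,ΔT} ⇒ r = 3

3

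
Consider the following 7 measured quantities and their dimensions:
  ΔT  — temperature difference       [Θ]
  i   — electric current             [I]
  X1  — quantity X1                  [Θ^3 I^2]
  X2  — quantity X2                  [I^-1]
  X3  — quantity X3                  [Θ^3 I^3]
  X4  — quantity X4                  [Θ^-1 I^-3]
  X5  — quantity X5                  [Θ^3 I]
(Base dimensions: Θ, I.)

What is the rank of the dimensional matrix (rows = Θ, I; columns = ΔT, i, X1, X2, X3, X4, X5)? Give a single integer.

2

Exponent matrix [Θ,I] × [ΔT,i,X1,X2,X3,X4,X5]:
  Θ: [ 1  0  3  0  3 -1  3]
  I: [ 0  1  2 -1  3 -3  1]
Echelon form has 2 nonzero rows (pivots: ΔT,i)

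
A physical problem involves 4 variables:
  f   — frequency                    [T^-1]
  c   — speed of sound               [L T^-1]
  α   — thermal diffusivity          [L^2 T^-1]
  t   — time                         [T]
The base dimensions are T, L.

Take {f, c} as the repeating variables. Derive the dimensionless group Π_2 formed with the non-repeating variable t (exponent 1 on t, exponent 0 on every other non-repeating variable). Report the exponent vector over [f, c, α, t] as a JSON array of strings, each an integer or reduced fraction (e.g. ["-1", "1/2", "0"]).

["1", "0", "0", "1"]

Dimensional matrix (T×L by f×c×α×t):
  T: [-1 -1 -1  1]
  L: [ 0  1  2  0]
RREF → pivots at {f,c} ⇒ r = 2
Repeat: f,c; free: α,t
RREF:
  r0: [   1    0   -1   -1]
  r1: [   0    1    2    0]
Fix exponent of t at 1, α at 0; solve each RREF row for its pivot's exponent:
  r0: exp(f) + (-1)·1 = 0 ⇒ exp(f) = 1
  r1: exp(c) + (0)·1 = 0 ⇒ exp(c) = 0
Π_2 = f · t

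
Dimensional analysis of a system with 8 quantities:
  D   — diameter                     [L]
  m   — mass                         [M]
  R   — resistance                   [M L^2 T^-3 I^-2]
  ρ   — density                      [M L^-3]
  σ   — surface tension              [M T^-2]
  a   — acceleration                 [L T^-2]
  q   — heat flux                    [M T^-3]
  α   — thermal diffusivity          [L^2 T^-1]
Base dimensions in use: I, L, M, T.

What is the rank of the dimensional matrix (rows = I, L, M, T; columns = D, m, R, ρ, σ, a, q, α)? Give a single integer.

Exponent matrix [I,L,M,T] × [D,m,R,ρ,σ,a,q,α]:
  I: [ 0  0 -2  0  0  0  0  0]
  L: [ 1  0  2 -3  0  1  0  2]
  M: [ 0  1  1  1  1  0  1  0]
  T: [ 0  0 -3  0 -2 -2 -3 -1]
RREF → pivots at {D,m,R,σ} ⇒ r = 4

4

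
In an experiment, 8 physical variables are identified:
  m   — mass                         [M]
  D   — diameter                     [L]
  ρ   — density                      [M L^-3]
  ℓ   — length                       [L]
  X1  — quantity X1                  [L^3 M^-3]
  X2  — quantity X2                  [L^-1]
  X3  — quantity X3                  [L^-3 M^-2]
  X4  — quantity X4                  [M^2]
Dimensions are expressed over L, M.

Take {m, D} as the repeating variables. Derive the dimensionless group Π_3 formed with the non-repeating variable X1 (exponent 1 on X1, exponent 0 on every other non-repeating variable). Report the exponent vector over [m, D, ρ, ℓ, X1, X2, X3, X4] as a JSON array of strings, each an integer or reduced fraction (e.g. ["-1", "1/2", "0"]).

Exponent matrix [L,M] × [m,D,ρ,ℓ,X1,X2,X3,X4]:
  L: [ 0  1 -3  1  3 -1 -3  0]
  M: [ 1  0  1  0 -3  0 -2  2]
Row reduction gives pivot columns m,D; rank = 2
Pivot set = {m,D}, free = {ρ,ℓ,X1,X2,X3,X4}
RREF:
  r0: [   1    0    1    0   -3    0   -2    2]
  r1: [   0    1   -3    1    3   -1   -3    0]
Fix exponent of X1 at 1, ρ at 0, ℓ at 0, X2 at 0, X3 at 0, X4 at 0; solve each RREF row for its pivot's exponent:
  r0: exp(m) + (-3)·1 = 0 ⇒ exp(m) = 3
  r1: exp(D) + (3)·1 = 0 ⇒ exp(D) = -3
Π_3 = m^3 · D^-3 · X1

["3", "-3", "0", "0", "1", "0", "0", "0"]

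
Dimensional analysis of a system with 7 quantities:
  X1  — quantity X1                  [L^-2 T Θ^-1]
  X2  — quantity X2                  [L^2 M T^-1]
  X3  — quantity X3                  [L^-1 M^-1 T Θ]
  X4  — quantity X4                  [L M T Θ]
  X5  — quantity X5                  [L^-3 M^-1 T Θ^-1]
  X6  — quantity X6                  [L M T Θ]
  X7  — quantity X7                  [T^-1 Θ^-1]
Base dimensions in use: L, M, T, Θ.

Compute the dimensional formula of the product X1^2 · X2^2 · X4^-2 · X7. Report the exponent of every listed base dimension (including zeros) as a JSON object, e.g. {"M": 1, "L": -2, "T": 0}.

Dimensional matrix (L×M×T×Θ by X1×X2×X3×X4×X5×X6×X7):
  L: [-2  2 -1  1 -3  1  0]
  M: [ 0  1 -1  1 -1  1  0]
  T: [ 1 -1  1  1  1  1 -1]
  Θ: [-1  0  1  1 -1  1 -1]
  [L]: (2)·-2+(2)·2+(-2)·1+(1)·0 = -2
  [M]: (2)·0+(2)·1+(-2)·1+(1)·0 = 0
  [T]: (2)·1+(2)·-1+(-2)·1+(1)·-1 = -3
  [Θ]: (2)·-1+(2)·0+(-2)·1+(1)·-1 = -5
⇒ L^-2 T^-3 Θ^-5

{"L": -2, "M": 0, "T": -3, "Θ": -5}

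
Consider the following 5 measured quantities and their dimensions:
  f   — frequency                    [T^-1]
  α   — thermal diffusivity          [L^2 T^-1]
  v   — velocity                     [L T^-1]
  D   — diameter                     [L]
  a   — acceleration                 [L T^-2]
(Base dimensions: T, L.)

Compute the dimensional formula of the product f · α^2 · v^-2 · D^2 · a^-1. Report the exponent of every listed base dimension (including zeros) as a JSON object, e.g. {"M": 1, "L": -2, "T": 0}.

Write exponents as rows T,L / cols f,α,v,D,a:
  T: [-1 -1 -1  0 -2]
  L: [ 0  2  1  1  1]
  [T]: (1)·-1+(2)·-1+(-2)·-1+(2)·0+(-1)·-2 = 1
  [L]: (1)·0+(2)·2+(-2)·1+(2)·1+(-1)·1 = 3
⇒ T L^3

{"T": 1, "L": 3}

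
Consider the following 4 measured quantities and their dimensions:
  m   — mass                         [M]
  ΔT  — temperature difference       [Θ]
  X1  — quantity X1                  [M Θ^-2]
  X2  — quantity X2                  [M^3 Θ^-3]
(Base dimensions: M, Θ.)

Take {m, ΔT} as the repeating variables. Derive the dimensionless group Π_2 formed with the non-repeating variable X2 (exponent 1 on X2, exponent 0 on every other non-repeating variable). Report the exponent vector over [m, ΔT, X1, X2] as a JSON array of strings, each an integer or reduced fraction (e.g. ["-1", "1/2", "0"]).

Dimensional matrix (M×Θ by m×ΔT×X1×X2):
  M: [ 1  0  1  3]
  Θ: [ 0  1 -2 -3]
Echelon form has 2 nonzero rows (pivots: m,ΔT)
Repeat: m,ΔT; free: X1,X2
RREF:
  r0: [   1    0    1    3]
  r1: [   0    1   -2   -3]
Fix exponent of X2 at 1, X1 at 0; solve each RREF row for its pivot's exponent:
  r0: exp(m) + (3)·1 = 0 ⇒ exp(m) = -3
  r1: exp(ΔT) + (-3)·1 = 0 ⇒ exp(ΔT) = 3
Π_2 = m^-3 · ΔT^3 · X2

["-3", "3", "0", "1"]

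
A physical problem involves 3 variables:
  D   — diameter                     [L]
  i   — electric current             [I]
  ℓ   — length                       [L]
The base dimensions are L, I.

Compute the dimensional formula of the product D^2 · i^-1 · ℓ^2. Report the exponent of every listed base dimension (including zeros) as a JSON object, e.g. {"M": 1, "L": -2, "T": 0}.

Exponent matrix [L,I] × [D,i,ℓ]:
  L: [ 1  0  1]
  I: [ 0  1  0]
  [L]: (2)·1+(-1)·0+(2)·1 = 4
  [I]: (2)·0+(-1)·1+(2)·0 = -1
⇒ L^4 I^-1

{"L": 4, "I": -1}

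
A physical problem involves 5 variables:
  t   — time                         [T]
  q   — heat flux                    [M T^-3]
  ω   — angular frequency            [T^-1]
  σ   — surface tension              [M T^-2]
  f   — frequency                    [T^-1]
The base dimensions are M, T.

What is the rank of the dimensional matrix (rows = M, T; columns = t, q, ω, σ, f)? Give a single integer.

Exponent matrix [M,T] × [t,q,ω,σ,f]:
  M: [ 0  1  0  1  0]
  T: [ 1 -3 -1 -2 -1]
Row reduction gives pivot columns t,q; rank = 2

2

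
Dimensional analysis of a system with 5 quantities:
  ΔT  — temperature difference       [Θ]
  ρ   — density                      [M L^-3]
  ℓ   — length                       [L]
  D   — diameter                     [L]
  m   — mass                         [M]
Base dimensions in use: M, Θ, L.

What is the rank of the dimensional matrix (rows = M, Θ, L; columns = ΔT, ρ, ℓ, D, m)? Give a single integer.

3

Dimensional matrix (M×Θ×L by ΔT×ρ×ℓ×D×m):
  M: [ 0  1  0  0  1]
  Θ: [ 1  0  0  0  0]
  L: [ 0 -3  1  1  0]
Echelon form has 3 nonzero rows (pivots: ΔT,ρ,ℓ)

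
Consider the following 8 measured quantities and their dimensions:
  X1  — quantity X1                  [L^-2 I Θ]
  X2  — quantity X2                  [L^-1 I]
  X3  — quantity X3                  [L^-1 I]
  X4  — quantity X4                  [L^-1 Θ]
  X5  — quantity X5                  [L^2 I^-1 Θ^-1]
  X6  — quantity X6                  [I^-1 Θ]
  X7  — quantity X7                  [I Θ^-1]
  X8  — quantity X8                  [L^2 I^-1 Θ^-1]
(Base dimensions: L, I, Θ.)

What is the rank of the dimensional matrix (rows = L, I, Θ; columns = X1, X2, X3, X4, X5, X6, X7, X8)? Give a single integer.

Dimensional matrix (L×I×Θ by X1×X2×X3×X4×X5×X6×X7×X8):
  L: [-2 -1 -1 -1  2  0  0  2]
  I: [ 1  1  1  0 -1 -1  1 -1]
  Θ: [ 1  0  0  1 -1  1 -1 -1]
Echelon form has 2 nonzero rows (pivots: X1,X2)

2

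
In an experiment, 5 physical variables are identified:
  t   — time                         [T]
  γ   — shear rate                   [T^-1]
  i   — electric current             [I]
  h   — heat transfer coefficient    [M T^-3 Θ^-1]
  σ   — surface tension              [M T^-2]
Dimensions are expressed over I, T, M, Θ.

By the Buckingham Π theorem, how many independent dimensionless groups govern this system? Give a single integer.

1

Exponent matrix [I,T,M,Θ] × [t,γ,i,h,σ]:
  I: [ 0  0  1  0  0]
  T: [ 1 -1  0 -3 -2]
  M: [ 0  0  0  1  1]
  Θ: [ 0  0  0 -1  0]
RREF → pivots at {t,i,h,σ} ⇒ r = 4
5 vars − rank 4 = 1 Π group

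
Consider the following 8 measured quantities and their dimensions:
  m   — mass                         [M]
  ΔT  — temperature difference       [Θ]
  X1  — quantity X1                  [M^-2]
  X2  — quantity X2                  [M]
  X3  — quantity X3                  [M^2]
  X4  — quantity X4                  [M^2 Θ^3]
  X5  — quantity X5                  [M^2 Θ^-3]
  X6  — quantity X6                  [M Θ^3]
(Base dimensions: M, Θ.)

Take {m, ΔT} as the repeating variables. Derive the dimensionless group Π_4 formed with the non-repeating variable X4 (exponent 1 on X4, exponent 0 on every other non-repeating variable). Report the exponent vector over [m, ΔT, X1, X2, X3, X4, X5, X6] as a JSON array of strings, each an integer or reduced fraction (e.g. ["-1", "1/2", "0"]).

Dimensional matrix (M×Θ by m×ΔT×X1×X2×X3×X4×X5×X6):
  M: [ 1  0 -2  1  2  2  2  1]
  Θ: [ 0  1  0  0  0  3 -3  3]
Echelon form has 2 nonzero rows (pivots: m,ΔT)
Repeat: m,ΔT; free: X1,X2,X3,X4,X5,X6
RREF:
  r0: [   1    0   -2    1    2    2    2    1]
  r1: [   0    1    0    0    0    3   -3    3]
Fix exponent of X4 at 1, X1 at 0, X2 at 0, X3 at 0, X5 at 0, X6 at 0; solve each RREF row for its pivot's exponent:
  r0: exp(m) + (2)·1 = 0 ⇒ exp(m) = -2
  r1: exp(ΔT) + (3)·1 = 0 ⇒ exp(ΔT) = -3
Π_4 = m^-2 · ΔT^-3 · X4

["-2", "-3", "0", "0", "0", "1", "0", "0"]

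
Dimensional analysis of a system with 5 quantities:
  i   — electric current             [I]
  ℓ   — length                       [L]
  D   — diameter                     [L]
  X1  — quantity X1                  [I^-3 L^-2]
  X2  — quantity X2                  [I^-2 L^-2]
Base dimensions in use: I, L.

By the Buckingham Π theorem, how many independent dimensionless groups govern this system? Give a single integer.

3

Write exponents as rows I,L / cols i,ℓ,D,X1,X2:
  I: [ 1  0  0 -3 -2]
  L: [ 0  1  1 -2 -2]
RREF → pivots at {i,ℓ} ⇒ r = 2
Π count = n − r = 5 − 2 = 3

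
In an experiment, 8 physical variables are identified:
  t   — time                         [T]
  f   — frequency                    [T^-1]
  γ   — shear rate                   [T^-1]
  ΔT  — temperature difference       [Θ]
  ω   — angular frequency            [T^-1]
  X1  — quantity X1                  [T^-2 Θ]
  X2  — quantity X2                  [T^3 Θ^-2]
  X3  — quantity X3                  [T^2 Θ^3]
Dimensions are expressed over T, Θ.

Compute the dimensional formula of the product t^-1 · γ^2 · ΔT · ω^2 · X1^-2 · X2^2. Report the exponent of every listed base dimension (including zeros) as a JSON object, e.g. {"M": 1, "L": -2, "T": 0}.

Write exponents as rows T,Θ / cols t,f,γ,ΔT,ω,X1,X2,X3:
  T: [ 1 -1 -1  0 -1 -2  3  2]
  Θ: [ 0  0  0  1  0  1 -2  3]
  [T]: (-1)·1+(2)·-1+(1)·0+(2)·-1+(-2)·-2+(2)·3 = 5
  [Θ]: (-1)·0+(2)·0+(1)·1+(2)·0+(-2)·1+(2)·-2 = -5
⇒ T^5 Θ^-5

{"T": 5, "Θ": -5}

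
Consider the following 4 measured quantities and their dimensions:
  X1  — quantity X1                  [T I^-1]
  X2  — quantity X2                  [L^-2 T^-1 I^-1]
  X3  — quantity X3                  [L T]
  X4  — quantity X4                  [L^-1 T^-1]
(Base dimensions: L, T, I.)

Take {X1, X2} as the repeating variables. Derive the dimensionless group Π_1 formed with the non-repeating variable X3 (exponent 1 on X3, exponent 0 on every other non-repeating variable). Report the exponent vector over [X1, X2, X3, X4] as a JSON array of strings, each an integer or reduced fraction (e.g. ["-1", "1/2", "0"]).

["-1/2", "1/2", "1", "0"]

Dimensional matrix (L×T×I by X1×X2×X3×X4):
  L: [ 0 -2  1 -1]
  T: [ 1 -1  1 -1]
  I: [-1 -1  0  0]
RREF → pivots at {X1,X2} ⇒ r = 2
Repeat: X1,X2; free: X3,X4
RREF:
  r0: [   1    0  1/2 -1/2]
  r1: [   0    1 -1/2  1/2]
  r2: [   0    0    0    0]
Fix exponent of X3 at 1, X4 at 0; solve each RREF row for its pivot's exponent:
  r0: exp(X1) + (1/2)·1 = 0 ⇒ exp(X1) = -1/2
  r1: exp(X2) + (-1/2)·1 = 0 ⇒ exp(X2) = 1/2
Π_1 = X1^(-1/2) · X2^(1/2) · X3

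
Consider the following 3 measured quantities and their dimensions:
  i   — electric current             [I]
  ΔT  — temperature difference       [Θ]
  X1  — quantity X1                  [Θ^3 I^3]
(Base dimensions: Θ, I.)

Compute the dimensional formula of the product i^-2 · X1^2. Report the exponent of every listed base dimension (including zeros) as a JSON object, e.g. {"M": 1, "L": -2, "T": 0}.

{"Θ": 6, "I": 4}

Exponent matrix [Θ,I] × [i,ΔT,X1]:
  Θ: [ 0  1  3]
  I: [ 1  0  3]
  [Θ]: (-2)·0+(2)·3 = 6
  [I]: (-2)·1+(2)·3 = 4
⇒ Θ^6 I^4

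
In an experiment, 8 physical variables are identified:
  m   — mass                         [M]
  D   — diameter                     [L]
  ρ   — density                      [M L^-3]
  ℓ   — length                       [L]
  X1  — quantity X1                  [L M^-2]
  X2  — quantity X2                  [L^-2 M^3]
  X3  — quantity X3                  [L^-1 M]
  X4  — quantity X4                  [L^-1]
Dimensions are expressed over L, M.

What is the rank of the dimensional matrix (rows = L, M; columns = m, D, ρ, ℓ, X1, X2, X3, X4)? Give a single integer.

Dimensional matrix (L×M by m×D×ρ×ℓ×X1×X2×X3×X4):
  L: [ 0  1 -3  1  1 -2 -1 -1]
  M: [ 1  0  1  0 -2  3  1  0]
Row reduction gives pivot columns m,D; rank = 2

2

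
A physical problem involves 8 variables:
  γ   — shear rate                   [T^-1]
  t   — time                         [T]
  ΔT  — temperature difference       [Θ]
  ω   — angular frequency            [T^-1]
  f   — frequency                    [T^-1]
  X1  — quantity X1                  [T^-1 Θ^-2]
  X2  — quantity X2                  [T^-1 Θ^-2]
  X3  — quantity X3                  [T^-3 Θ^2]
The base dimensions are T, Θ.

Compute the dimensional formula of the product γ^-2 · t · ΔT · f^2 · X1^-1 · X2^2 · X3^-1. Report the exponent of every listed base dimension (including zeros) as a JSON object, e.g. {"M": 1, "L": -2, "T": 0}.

Write exponents as rows T,Θ / cols γ,t,ΔT,ω,f,X1,X2,X3:
  T: [-1  1  0 -1 -1 -1 -1 -3]
  Θ: [ 0  0  1  0  0 -2 -2  2]
  [T]: (-2)·-1+(1)·1+(1)·0+(2)·-1+(-1)·-1+(2)·-1+(-1)·-3 = 3
  [Θ]: (-2)·0+(1)·0+(1)·1+(2)·0+(-1)·-2+(2)·-2+(-1)·2 = -3
⇒ T^3 Θ^-3

{"T": 3, "Θ": -3}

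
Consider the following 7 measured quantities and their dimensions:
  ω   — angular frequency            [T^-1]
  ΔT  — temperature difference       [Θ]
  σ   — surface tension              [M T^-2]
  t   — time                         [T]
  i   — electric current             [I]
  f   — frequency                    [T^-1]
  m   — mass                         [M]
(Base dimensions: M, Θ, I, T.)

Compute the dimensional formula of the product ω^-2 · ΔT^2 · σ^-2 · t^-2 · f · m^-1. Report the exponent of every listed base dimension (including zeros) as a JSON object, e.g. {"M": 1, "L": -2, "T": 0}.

Exponent matrix [M,Θ,I,T] × [ω,ΔT,σ,t,i,f,m]:
  M: [ 0  0  1  0  0  0  1]
  Θ: [ 0  1  0  0  0  0  0]
  I: [ 0  0  0  0  1  0  0]
  T: [-1  0 -2  1  0 -1  0]
  [M]: (-2)·0+(2)·0+(-2)·1+(-2)·0+(1)·0+(-1)·1 = -3
  [Θ]: (-2)·0+(2)·1+(-2)·0+(-2)·0+(1)·0+(-1)·0 = 2
  [I]: (-2)·0+(2)·0+(-2)·0+(-2)·0+(1)·0+(-1)·0 = 0
  [T]: (-2)·-1+(2)·0+(-2)·-2+(-2)·1+(1)·-1+(-1)·0 = 3
⇒ M^-3 Θ^2 T^3

{"M": -3, "Θ": 2, "I": 0, "T": 3}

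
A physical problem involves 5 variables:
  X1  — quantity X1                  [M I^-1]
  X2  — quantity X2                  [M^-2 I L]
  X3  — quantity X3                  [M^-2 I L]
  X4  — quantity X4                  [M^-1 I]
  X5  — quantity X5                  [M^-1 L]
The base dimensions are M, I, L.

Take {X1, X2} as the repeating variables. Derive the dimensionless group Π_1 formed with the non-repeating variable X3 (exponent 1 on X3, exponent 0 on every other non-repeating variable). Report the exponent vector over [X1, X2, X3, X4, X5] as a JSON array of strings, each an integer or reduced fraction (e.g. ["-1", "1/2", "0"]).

Exponent matrix [M,I,L] × [X1,X2,X3,X4,X5]:
  M: [ 1 -2 -2 -1 -1]
  I: [-1  1  1  1  0]
  L: [ 0  1  1  0  1]
RREF → pivots at {X1,X2} ⇒ r = 2
Pivot set = {X1,X2}, free = {X3,X4,X5}
RREF:
  r0: [   1    0    0   -1    1]
  r1: [   0    1    1    0    1]
  r2: [   0    0    0    0    0]
Fix exponent of X3 at 1, X4 at 0, X5 at 0; solve each RREF row for its pivot's exponent:
  r0: exp(X1) + (0)·1 = 0 ⇒ exp(X1) = 0
  r1: exp(X2) + (1)·1 = 0 ⇒ exp(X2) = -1
Π_1 = X2^-1 · X3

["0", "-1", "1", "0", "0"]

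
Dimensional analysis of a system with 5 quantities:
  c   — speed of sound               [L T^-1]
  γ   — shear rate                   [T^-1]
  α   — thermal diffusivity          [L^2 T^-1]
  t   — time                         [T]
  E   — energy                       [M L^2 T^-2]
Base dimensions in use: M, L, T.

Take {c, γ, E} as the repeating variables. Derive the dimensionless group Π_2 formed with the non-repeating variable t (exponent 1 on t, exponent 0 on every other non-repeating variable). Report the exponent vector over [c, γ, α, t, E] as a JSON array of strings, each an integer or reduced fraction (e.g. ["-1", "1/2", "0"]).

["0", "1", "0", "1", "0"]

Write exponents as rows M,L,T / cols c,γ,α,t,E:
  M: [ 0  0  0  0  1]
  L: [ 1  0  2  0  2]
  T: [-1 -1 -1  1 -2]
Row reduction gives pivot columns c,γ,E; rank = 3
Repeat: c,γ,E; free: α,t
RREF:
  r0: [   1    0    2    0    0]
  r1: [   0    1   -1   -1    0]
  r2: [   0    0    0    0    1]
Fix exponent of t at 1, α at 0; solve each RREF row for its pivot's exponent:
  r0: exp(c) + (0)·1 = 0 ⇒ exp(c) = 0
  r1: exp(γ) + (-1)·1 = 0 ⇒ exp(γ) = 1
  r2: exp(E) + (0)·1 = 0 ⇒ exp(E) = 0
Π_2 = γ · t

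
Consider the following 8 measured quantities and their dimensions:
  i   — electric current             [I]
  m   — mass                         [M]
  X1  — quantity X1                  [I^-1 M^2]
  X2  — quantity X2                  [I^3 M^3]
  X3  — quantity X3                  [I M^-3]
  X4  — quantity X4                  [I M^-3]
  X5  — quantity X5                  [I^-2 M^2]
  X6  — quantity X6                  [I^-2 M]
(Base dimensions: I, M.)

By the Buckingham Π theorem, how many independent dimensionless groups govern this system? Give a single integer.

6

Write exponents as rows I,M / cols i,m,X1,X2,X3,X4,X5,X6:
  I: [ 1  0 -1  3  1  1 -2 -2]
  M: [ 0  1  2  3 -3 -3  2  1]
RREF → pivots at {i,m} ⇒ r = 2
Π count = n − r = 8 − 2 = 6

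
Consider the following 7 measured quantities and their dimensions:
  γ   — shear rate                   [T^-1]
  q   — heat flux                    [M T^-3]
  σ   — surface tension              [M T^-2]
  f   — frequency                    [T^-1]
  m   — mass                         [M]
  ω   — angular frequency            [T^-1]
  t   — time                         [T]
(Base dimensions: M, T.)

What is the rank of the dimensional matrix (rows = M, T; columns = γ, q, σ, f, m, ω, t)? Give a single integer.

2

Exponent matrix [M,T] × [γ,q,σ,f,m,ω,t]:
  M: [ 0  1  1  0  1  0  0]
  T: [-1 -3 -2 -1  0 -1  1]
RREF → pivots at {γ,q} ⇒ r = 2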